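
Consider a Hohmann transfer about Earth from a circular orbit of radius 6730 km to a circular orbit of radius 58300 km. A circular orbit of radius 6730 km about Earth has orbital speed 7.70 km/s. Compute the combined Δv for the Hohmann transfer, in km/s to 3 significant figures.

Δv = 4.04 km/s

From the circular-orbit relation v² = μ/r at r = 6730 km: μ = v²r = (7.70)² × 6730 = 3.99022×10^5 km³/s².
The Hohmann ellipse has a_t = (r₁ + r₂)/2 = 32515 km.
At r₁ the circular-orbit speed is v₁ = √(μ/r₁) = 7.7000 km/s.
Transfer-orbit speed at r₁ (v² = μ(2/r − 1/a)): v_p = √[μ(2/r₁ − 1/a_t)] = 10.311 km/s.
First burn Δv₁ = |v_p − v₁| = 2.611 km/s.
Circular speed at r₂: v₂ = √(μ/r₂) = 2.616 km/s.
Transfer-orbit speed at r₂: v_a = √[μ(2/r₂ − 1/a_t)] = 1.190 km/s.
Second burn Δv₂ = |v₂ − v_a| = 1.426 km/s.
Δv = Δv₁ + Δv₂ = 2.611 + 1.426 = 4.037 km/s.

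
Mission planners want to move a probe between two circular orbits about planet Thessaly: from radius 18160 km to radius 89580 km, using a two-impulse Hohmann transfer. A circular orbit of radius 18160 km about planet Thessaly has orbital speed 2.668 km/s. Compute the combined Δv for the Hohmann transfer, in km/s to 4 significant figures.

From the circular-orbit relation v² = μ/r at r = 18160 km: μ = v²r = (2.668)² × 18160 = 1.29267×10^5 km³/s².
The Hohmann ellipse has a_t = (r₁ + r₂)/2 = 53870 km.
At r₁ the circular-orbit speed is v₁ = √(μ/r₁) = 2.6680 km/s.
On the transfer ellipse at r₁, v² = μ(2/r − 1/a) gives v_p = √[μ(2/r₁ − 1/a_t)] = 3.4405 km/s.
First burn Δv₁ = |v_p − v₁| = 0.7725 km/s.
Circular speed at r₂: v₂ = √(μ/r₂) = 1.2013 km/s.
Transfer-orbit speed at r₂: v_a = √[μ(2/r₂ − 1/a_t)] = 0.69747 km/s.
Second burn Δv₂ = |v₂ − v_a| = 0.5038 km/s.
Total Δv = Δv₁ + Δv₂ = 1.276 km/s.

Δv = 1.276 km/s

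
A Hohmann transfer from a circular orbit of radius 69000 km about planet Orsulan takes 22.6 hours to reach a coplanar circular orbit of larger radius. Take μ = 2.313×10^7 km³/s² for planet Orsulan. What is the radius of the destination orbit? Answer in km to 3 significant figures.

Transfer time t = 22.6 hours = 81360 s, and t = π√(a_t³/μ).
So a_t = (μ t²/π²)^(1/3) = (2.313×10^7 × (81360)² / π²)^(1/3) = 2.4940×10^5 km.
Since a_t = (r₁ + r₂)/2, r₂ = 2a_t − r₁ = 2×2.4940×10^5 − 69000 = 4.298×10^5 km.

r₂ = 4.30×10^5 km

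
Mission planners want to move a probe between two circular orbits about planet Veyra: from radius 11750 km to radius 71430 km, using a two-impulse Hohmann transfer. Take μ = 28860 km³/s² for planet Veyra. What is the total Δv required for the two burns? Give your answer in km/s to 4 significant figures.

Δv = 0.7844 km/s

Transfer-ellipse semi-major axis a_t = (r₁ + r₂)/2 = (11750 + 71430)/2 = 41590 km.
Circular speed at r₁: v₁ = √(μ/r₁) = √(28860/11750) = 1.56722 km/s.
Transfer-orbit speed at r₁ (v² = μ(2/r − 1/a)): v_p = √[μ(2/r₁ − 1/a_t)] = 2.05388 km/s.
First burn Δv₁ = |v_p − v₁| = 0.48666 km/s.
Circular speed at r₂: v₂ = √(μ/r₂) = 0.63564 km/s.
Transfer-orbit speed at r₂: v_a = √[μ(2/r₂ − 1/a_t)] = 0.33786 km/s.
Second burn Δv₂ = |v₂ − v_a| = 0.29778 km/s.
Total Δv = Δv₁ + Δv₂ = 0.7844 km/s.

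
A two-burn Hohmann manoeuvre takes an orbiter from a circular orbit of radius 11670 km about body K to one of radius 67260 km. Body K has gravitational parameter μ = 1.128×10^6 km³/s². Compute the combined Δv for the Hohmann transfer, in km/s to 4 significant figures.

Δv = 4.872 km/s

Semi-major axis of the transfer orbit: a_t = (11670 + 67260)/2 = 39465 km.
At r₁ the circular-orbit speed is v₁ = √(μ/r₁) = 9.83149 km/s.
Transfer-orbit speed at r₁ (vis-viva equation): v_p = √[μ(2/r₁ − 1/a_t)] = 12.8349 km/s.
First burn Δv₁ = |v_p − v₁| = 3.0034 km/s.
Circular speed at r₂: v₂ = √(μ/r₂) = 4.0952 km/s.
Transfer-orbit speed at r₂: v_a = √[μ(2/r₂ − 1/a_t)] = 2.2269 km/s.
Second burn Δv₂ = |v₂ − v_a| = 1.8683 km/s.
Total Δv = Δv₁ + Δv₂ = 4.872 km/s.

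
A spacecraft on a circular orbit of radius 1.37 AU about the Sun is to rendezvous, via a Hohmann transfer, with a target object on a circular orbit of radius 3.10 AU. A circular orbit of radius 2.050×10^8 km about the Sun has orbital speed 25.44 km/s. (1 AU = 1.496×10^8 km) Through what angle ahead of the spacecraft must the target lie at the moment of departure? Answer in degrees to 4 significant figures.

φ = 69.81°

From the circular-orbit relation v² = μ/r at r = 2.050×10^8 km: μ = v²r = (25.44)² × 2.050×10^8 = 1.32675×10^11 km³/s².
In km: r₁ = 1.37 × 1.496×10^8 = 2.04952×10^8 km; r₂ = 3.10 × 1.496×10^8 = 4.6376×10^8 km.
The Hohmann ellipse has a_t = (r₁ + r₂)/2 = 3.34356×10^8 km.
The half-period of the transfer ellipse is t = π√(a_t³/μ) = 5.2731×10^7 s.
The target's mean motion on its circular orbit is ω₂ = √(μ/r₂³) = 3.6472×10^-8 rad/s.
Angle swept by the target during transfer: ω₂·t = 1.9232 rad = 110.19°.
Arrival is 180° from departure on the ellipse, so φ = 180° − 110.19° = 69.81°.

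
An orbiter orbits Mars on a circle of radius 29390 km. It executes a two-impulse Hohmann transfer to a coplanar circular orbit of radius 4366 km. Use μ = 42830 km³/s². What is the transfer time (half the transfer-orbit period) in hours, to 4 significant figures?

The Hohmann ellipse has a_t = (r₁ + r₂)/2 = 16878 km.
Transfer time t = π√(a_t³/μ) = π√((16878)³ / 42830) = 33286 s.
Converting: 33286 s ÷ 3600 s/hour = 9.246 hours.

t = 9.246 hours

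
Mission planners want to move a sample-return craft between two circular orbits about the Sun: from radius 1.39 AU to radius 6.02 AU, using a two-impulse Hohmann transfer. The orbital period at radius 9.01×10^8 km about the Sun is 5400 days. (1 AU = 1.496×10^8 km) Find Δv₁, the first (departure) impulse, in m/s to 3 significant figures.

From Kepler's third law T² = 4π²r³/μ at r = 9.01×10^8 km, T = 5400 days = 5400 × 86400 s = 4.6656×10^8 s: μ = 4π²r³/T² = 1.32654×10^11 km³/s².
In km: r₁ = 1.39 × 1.496×10^8 = 2.07944×10^8 km; r₂ = 6.02 × 1.496×10^8 = 9.00592×10^8 km.
The Hohmann ellipse has a_t = (r₁ + r₂)/2 = 5.54268×10^8 km.
On the circular orbit at r = 2.07944×10^8 km, v_c = √(μ/r) = 25.257 km/s.
Vis-viva on the transfer ellipse at r = 2.07944×10^8 km gives v_t = √[μ(2/r − 1/a_t)] = 32.195 km/s.
Δv₁ = |v_t − v_c| = |32.195 − 25.257| = 6.938 km/s.

Δv₁ = 6940 m/s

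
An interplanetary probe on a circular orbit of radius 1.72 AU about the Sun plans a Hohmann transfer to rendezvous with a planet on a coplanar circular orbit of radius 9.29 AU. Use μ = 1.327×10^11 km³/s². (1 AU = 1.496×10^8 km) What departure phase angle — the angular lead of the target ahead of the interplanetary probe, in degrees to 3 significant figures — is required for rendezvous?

In km: r₁ = 1.72 × 1.496×10^8 = 2.57312×10^8 km; r₂ = 9.29 × 1.496×10^8 = 1.389784×10^9 km.
The Hohmann ellipse has a_t = (r₁ + r₂)/2 = 8.23548×10^8 km.
Transfer time t = π√(a_t³/μ) = 2.0382×10^8 s.
Target angular speed ω₂ = √(μ/r₂³) = 7.0310×10^-9 rad/s.
Angle swept by the target during transfer: ω₂·t = 1.4331 rad = 82.11°.
The interplanetary probe traverses 180° on the transfer ellipse, so the target must lead by 180° − 82.11° = 97.9°.

φ = 97.9°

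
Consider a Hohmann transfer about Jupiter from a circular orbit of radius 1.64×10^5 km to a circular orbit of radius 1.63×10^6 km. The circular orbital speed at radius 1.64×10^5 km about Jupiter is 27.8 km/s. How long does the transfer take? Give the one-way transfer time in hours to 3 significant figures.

t = 65.9 hours

From the circular-orbit relation v² = μ/r at r = 1.64×10^5 km: μ = v²r = (27.8)² × 1.64×10^5 = 1.26746×10^8 km³/s².
Semi-major axis of the transfer orbit: a_t = (1.640×10^5 + 1.630×10^6)/2 = 8.970×10^5 km.
Half the transfer-orbit period gives t = π√(a_t³/μ) = 2.371×10^5 s.
Converting: 2.371×10^5 s ÷ 3600 s/hour = 65.9 hours.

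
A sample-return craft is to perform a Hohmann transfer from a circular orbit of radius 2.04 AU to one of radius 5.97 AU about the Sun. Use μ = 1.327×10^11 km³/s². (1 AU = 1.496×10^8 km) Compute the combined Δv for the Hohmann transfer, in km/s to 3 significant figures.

In km: r₁ = 2.04 × 1.496×10^8 = 3.05184×10^8 km; r₂ = 5.97 × 1.496×10^8 = 8.93112×10^8 km.
Semi-major axis of the transfer orbit: a_t = (3.05184×10^8 + 8.93112×10^8)/2 = 5.99148×10^8 km.
Circular speed at r₁: v₁ = √(μ/r₁) = √(1.327×10^11/3.05184×10^8) = 20.85233 km/s.
On the transfer ellipse at r₁, vis-viva gives v_p = √[μ(2/r₁ − 1/a_t)] = 25.45895 km/s.
First burn Δv₁ = |v_p − v₁| = 4.60662 km/s.
Circular speed at r₂: v₂ = √(μ/r₂) = 12.1894 km/s.
Transfer-orbit speed at r₂: v_a = √[μ(2/r₂ − 1/a_t)] = 8.69954 km/s.
Second burn Δv₂ = |v₂ − v_a| = 3.48986 km/s.
Total Δv = Δv₁ + Δv₂ = 8.096 km/s.

Δv = 8.10 km/s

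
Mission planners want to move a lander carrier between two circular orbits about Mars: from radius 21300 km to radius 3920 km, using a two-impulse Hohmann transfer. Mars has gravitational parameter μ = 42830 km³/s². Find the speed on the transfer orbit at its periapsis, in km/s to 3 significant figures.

v = 4.30 km/s

The Hohmann ellipse has a_t = (r₁ + r₂)/2 = 12610 km.
At periapsis, r = 3920 km.
From the vis-viva equation, v = √[μ(2/r − 1/a_t)] = 4.296 km/s.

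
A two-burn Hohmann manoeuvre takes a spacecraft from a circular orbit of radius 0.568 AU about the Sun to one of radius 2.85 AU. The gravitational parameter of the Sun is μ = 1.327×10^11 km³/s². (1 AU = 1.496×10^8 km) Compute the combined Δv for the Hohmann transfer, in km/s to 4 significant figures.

In km: r₁ = 0.568 × 1.496×10^8 = 8.49728×10^7 km; r₂ = 2.85 × 1.496×10^8 = 4.2636×10^8 km.
Transfer-ellipse semi-major axis a_t = (r₁ + r₂)/2 = (8.49728×10^7 + 4.2636×10^8)/2 = 2.556664×10^8 km.
At r₁ the circular-orbit speed is v₁ = √(μ/r₁) = 39.51805 km/s.
On the transfer ellipse at r₁, vis-viva gives v_p = √[μ(2/r₁ − 1/a_t)] = 51.03251 km/s.
First burn Δv₁ = |v_p − v₁| = 11.514 km/s.
Circular speed at r₂: v₂ = √(μ/r₂) = 17.6420 km/s.
Transfer-orbit speed at r₂: v_a = √[μ(2/r₂ − 1/a_t)] = 10.1707 km/s.
Second burn Δv₂ = |v₂ − v_a| = 7.4713 km/s.
Total Δv = Δv₁ + Δv₂ = 18.99 km/s.

Δv = 18.99 km/s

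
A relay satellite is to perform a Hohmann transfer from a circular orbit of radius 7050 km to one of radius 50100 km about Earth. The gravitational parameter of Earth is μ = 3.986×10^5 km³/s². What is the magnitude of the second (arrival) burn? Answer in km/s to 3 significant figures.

The Hohmann ellipse has a_t = (r₁ + r₂)/2 = 28575 km.
On the circular orbit at r = 50100 km, v_c = √(μ/r) = 2.821 km/s.
Vis-viva on the transfer ellipse at r = 50100 km gives v_t = √[μ(2/r − 1/a_t)] = 1.401 km/s.
Δv₂ = |v_t − v_c| = |1.401 − 2.821| = 1.420 km/s.

Δv₂ = 1.42 km/s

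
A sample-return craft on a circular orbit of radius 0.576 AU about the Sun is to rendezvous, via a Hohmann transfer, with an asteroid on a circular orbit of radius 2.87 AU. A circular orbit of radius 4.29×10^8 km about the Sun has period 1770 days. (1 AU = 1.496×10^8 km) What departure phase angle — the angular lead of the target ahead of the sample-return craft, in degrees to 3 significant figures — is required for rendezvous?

From Kepler's third law T² = 4π²r³/μ at r = 4.29×10^8 km, T = 1770 days = 1770 × 86400 s = 1.52928×10^8 s: μ = 4π²r³/T² = 1.33278×10^11 km³/s².
In km: r₁ = 0.576 × 1.496×10^8 = 8.61696×10^7 km; r₂ = 2.87 × 1.496×10^8 = 4.29352×10^8 km.
Semi-major axis of the transfer orbit: a_t = (8.61696×10^7 + 4.29352×10^8)/2 = 2.577608×10^8 km.
The half-period of the transfer ellipse is t = π√(a_t³/μ) = 3.561×10^7 s.
Target angular speed ω₂ = √(μ/r₂³) = 4.104×10^-8 rad/s.
Angle swept by the target during transfer: ω₂·t = 1.4614 rad = 83.73°.
Arrival is 180° from departure on the ellipse, so φ = 180° − 83.73° = 96.3°.

φ = 96.3°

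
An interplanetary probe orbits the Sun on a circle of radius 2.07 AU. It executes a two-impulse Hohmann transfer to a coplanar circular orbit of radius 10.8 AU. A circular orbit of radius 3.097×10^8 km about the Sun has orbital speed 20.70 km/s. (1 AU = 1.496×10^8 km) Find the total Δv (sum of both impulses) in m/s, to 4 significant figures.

From the circular-orbit relation v² = μ/r at r = 3.097×10^8 km: μ = v²r = (20.70)² × 3.097×10^8 = 1.32703×10^11 km³/s².
In km: r₁ = 2.07 × 1.496×10^8 = 3.09672×10^8 km; r₂ = 10.8 × 1.496×10^8 = 1.61568×10^9 km.
Transfer-ellipse semi-major axis a_t = (r₁ + r₂)/2 = (3.09672×10^8 + 1.61568×10^9)/2 = 9.62676×10^8 km.
At r₁ the circular-orbit speed is v₁ = √(μ/r₁) = 20.701 km/s.
Transfer-orbit speed at r₁ (vis-viva): v_p = √[μ(2/r₁ − 1/a_t)] = 26.818 km/s.
First burn Δv₁ = |v_p − v₁| = 6.117 km/s.
Circular speed at r₂: v₂ = √(μ/r₂) = 9.063 km/s.
Transfer-orbit speed at r₂: v_a = √[μ(2/r₂ − 1/a_t)] = 5.140 km/s.
Second burn Δv₂ = |v₂ − v_a| = 3.923 km/s.
Total Δv = Δv₁ + Δv₂ = 10.04 km/s.

Δv = 10040 m/s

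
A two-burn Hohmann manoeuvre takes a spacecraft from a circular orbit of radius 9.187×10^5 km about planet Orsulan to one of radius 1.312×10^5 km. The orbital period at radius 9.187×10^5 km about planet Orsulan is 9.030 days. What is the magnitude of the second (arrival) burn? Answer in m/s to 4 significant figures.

From Kepler's third law T² = 4π²r³/μ at r = 9.187×10^5 km, T = 9.030 days = 9.030 × 86400 s = 7.80192×10^5 s: μ = 4π²r³/T² = 5.02896×10^7 km³/s².
The Hohmann ellipse has a_t = (r₁ + r₂)/2 = 5.2495×10^5 km.
On the circular orbit at r = 1.312×10^5 km, v_c = √(μ/r) = 19.578 km/s.
Vis-viva on the transfer ellipse at r = 1.312×10^5 km gives v_t = √[μ(2/r − 1/a_t)] = 25.900 km/s.
Δv₂ = |v_t − v_c| = |25.900 − 19.578| = 6.322 km/s.

Δv₂ = 6322 m/s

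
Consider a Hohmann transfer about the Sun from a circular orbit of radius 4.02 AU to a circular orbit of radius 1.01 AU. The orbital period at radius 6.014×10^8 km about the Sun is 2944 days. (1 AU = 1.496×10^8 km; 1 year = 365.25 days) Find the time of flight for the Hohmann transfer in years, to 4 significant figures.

From Kepler's third law T² = 4π²r³/μ at r = 6.014×10^8 km, T = 2944 days = 2944 × 86400 s = 2.543616×10^8 s: μ = 4π²r³/T² = 1.32723×10^11 km³/s².
In km: r₁ = 4.02 × 1.496×10^8 = 6.01392×10^8 km; r₂ = 1.01 × 1.496×10^8 = 1.51096×10^8 km.
Semi-major axis of the transfer orbit: a_t = (6.01392×10^8 + 1.51096×10^8)/2 = 3.76244×10^8 km.
By Kepler's third law the transfer-orbit period is T = 2π√(a_t³/μ), so t = T/2 = 6.293×10^7 s.
Converting: 6.293×10^7 s ÷ 3.15576×10^7 s/year (365.25 × 86400) = 1.994 years.

t = 1.994 years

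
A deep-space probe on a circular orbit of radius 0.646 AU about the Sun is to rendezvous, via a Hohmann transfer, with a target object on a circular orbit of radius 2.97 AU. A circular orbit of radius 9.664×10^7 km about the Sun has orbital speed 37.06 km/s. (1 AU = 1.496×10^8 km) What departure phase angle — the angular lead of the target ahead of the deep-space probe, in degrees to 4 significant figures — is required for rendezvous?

From the circular-orbit relation v² = μ/r at r = 9.664×10^7 km: μ = v²r = (37.06)² × 9.664×10^7 = 1.32730×10^11 km³/s².
In km: r₁ = 0.646 × 1.496×10^8 = 9.66416×10^7 km; r₂ = 2.97 × 1.496×10^8 = 4.44312×10^8 km.
The Hohmann ellipse has a_t = (r₁ + r₂)/2 = 2.704768×10^8 km.
Transfer time t = π√(a_t³/μ) = 3.836×10^7 s.
The target's mean motion on its circular orbit is ω₂ = √(μ/r₂³) = 3.890×10^-8 rad/s.
Angle swept by the target during transfer: ω₂·t = 1.492 rad = 85.49°.
The deep-space probe traverses 180° on the transfer ellipse, so the target must lead by 180° − 85.49° = 94.51°.

φ = 94.51°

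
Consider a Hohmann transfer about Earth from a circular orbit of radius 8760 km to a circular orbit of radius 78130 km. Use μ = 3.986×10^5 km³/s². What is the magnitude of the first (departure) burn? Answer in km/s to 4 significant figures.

Δv₁ = 2.300 km/s

Transfer-ellipse semi-major axis a_t = (r₁ + r₂)/2 = (8760 + 78130)/2 = 43445 km.
On the circular orbit at r = 8760 km, v_c = √(μ/r) = 6.746 km/s.
Transfer-orbit speed at the same r (vis-viva, a = a_t): v_t = √[μ(2/r − 1/a_t)] = 9.046 km/s.
Δv₁ = |v_t − v_c| = |9.046 − 6.746| = 2.300 km/s.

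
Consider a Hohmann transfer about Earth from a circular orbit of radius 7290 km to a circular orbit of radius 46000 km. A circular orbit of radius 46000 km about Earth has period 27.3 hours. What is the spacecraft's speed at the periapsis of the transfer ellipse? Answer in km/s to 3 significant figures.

v = 9.71 km/s

From Kepler's third law T² = 4π²r³/μ at r = 46000 km, T = 27.3 hours = 27.3 × 3600 s = 98280 s: μ = 4π²r³/T² = 3.97835×10^5 km³/s².
Transfer-ellipse semi-major axis a_t = (r₁ + r₂)/2 = (7290 + 46000)/2 = 26645 km.
At periapsis, r = 7290 km.
Applying v² = μ(2/r − 1/a_t): v = 9.706 km/s.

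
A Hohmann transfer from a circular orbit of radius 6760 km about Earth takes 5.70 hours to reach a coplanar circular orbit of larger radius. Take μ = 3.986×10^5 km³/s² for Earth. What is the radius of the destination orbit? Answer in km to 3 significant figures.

Transfer time t = 5.70 hours = 20520 s, and t = π√(a_t³/μ).
So a_t = (μ t²/π²)^(1/3) = (3.986×10^5 × (20520)² / π²)^(1/3) = 25716 km.
Since a_t = (r₁ + r₂)/2, r₂ = 2a_t − r₁ = 2×25716 − 6760 = 44672 km.

r₂ = 44700 km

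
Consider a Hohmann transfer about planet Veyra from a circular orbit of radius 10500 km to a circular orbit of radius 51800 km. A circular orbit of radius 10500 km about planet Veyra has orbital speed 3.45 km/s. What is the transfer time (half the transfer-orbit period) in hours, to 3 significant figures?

From the circular-orbit relation v² = μ/r at r = 10500 km: μ = v²r = (3.45)² × 10500 = 1.24976×10^5 km³/s².
Semi-major axis of the transfer orbit: a_t = (10500 + 51800)/2 = 31150 km.
By Kepler's third law the transfer-orbit period is T = 2π√(a_t³/μ), so t = T/2 = 48860 s.
Converting: 48860 s ÷ 3600 s/hour = 13.6 hours.

t = 13.6 hours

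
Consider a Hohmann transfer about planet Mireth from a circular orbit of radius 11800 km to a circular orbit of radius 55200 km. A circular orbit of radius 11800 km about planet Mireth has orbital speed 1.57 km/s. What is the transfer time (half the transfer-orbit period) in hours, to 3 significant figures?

From the circular-orbit relation v² = μ/r at r = 11800 km: μ = v²r = (1.57)² × 11800 = 29085.8 km³/s².
Transfer-ellipse semi-major axis a_t = (r₁ + r₂)/2 = (11800 + 55200)/2 = 33500 km.
Half the transfer-orbit period gives t = π√(a_t³/μ) = 1.129×10^5 s.
Converting: 1.129×10^5 s ÷ 3600 s/hour = 31.4 hours.

t = 31.4 hours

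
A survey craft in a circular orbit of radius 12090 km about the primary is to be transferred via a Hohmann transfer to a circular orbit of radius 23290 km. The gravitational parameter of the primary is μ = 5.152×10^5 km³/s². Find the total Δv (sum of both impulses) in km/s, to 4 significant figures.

Δv = 1.777 km/s

The Hohmann ellipse has a_t = (r₁ + r₂)/2 = 17690 km.
At r₁ the circular-orbit speed is v₁ = √(μ/r₁) = 6.5279 km/s.
Transfer-orbit speed at r₁ (v² = μ(2/r − 1/a)): v_p = √[μ(2/r₁ − 1/a_t)] = 7.4902 km/s.
First burn Δv₁ = |v_p − v₁| = 0.9623 km/s.
Circular speed at r₂: v₂ = √(μ/r₂) = 4.7033 km/s.
Transfer-orbit speed at r₂: v_a = √[μ(2/r₂ − 1/a_t)] = 3.8882 km/s.
Second burn Δv₂ = |v₂ − v_a| = 0.8151 km/s.
Total Δv = Δv₁ + Δv₂ = 1.777 km/s.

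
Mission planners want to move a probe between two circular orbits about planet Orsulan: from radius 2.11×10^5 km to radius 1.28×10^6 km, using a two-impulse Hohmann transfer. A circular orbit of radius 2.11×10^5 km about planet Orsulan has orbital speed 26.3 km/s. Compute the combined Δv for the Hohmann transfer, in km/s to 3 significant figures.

From the circular-orbit relation v² = μ/r at r = 2.11×10^5 km: μ = v²r = (26.3)² × 2.11×10^5 = 1.45947×10^8 km³/s².
Semi-major axis of the transfer orbit: a_t = (2.110×10^5 + 1.280×10^6)/2 = 7.455×10^5 km.
At r₁ the circular-orbit speed is v₁ = √(μ/r₁) = 26.300 km/s.
On the transfer ellipse at r₁, vis-viva gives v_p = √[μ(2/r₁ − 1/a_t)] = 34.462 km/s.
First burn Δv₁ = |v_p − v₁| = 8.162 km/s.
Circular speed at r₂: v₂ = √(μ/r₂) = 10.678 km/s.
Transfer-orbit speed at r₂: v_a = √[μ(2/r₂ − 1/a_t)] = 5.6808 km/s.
Second burn Δv₂ = |v₂ − v_a| = 4.997 km/s.
Δv = Δv₁ + Δv₂ = 8.162 + 4.997 = 13.16 km/s.

Δv = 13.2 km/s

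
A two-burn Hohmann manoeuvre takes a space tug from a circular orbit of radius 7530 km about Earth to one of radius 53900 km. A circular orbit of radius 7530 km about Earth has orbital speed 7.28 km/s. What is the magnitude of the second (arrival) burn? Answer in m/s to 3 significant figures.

From the circular-orbit relation v² = μ/r at r = 7530 km: μ = v²r = (7.28)² × 7530 = 3.99078×10^5 km³/s².
Transfer-ellipse semi-major axis a_t = (r₁ + r₂)/2 = (7530 + 53900)/2 = 30715 km.
Circular speed at r = 53900 km: v_c = √(μ/r) = 2.721 km/s.
Vis-viva on the transfer ellipse at r = 53900 km gives v_t = √[μ(2/r − 1/a_t)] = 1.347 km/s.
Δv₂ = |v_t − v_c| = |1.347 − 2.721| = 1.374 km/s.

Δv₂ = 1370 m/s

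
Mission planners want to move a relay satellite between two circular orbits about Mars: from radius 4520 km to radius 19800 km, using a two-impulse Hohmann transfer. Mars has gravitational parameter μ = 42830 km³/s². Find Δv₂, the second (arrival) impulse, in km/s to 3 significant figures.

The Hohmann ellipse has a_t = (r₁ + r₂)/2 = 12160 km.
On the circular orbit at r = 19800 km, v_c = √(μ/r) = 1.4708 km/s.
Vis-viva on the transfer ellipse at r = 19800 km gives v_t = √[μ(2/r − 1/a_t)] = 0.89669 km/s.
Δv₂ = |v_t − v_c| = |0.89669 − 1.4708| = 0.5741 km/s.

Δv₂ = 0.574 km/s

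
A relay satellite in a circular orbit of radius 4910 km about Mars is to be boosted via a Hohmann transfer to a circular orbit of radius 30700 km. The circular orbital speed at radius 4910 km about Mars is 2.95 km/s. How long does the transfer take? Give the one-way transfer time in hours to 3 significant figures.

t = 10.0 hours

From the circular-orbit relation v² = μ/r at r = 4910 km: μ = v²r = (2.95)² × 4910 = 42729.3 km³/s².
The Hohmann ellipse has a_t = (r₁ + r₂)/2 = 17805 km.
Half the transfer-orbit period gives t = π√(a_t³/μ) = 36110 s.
Converting: 36110 s ÷ 3600 s/hour = 10.0 hours.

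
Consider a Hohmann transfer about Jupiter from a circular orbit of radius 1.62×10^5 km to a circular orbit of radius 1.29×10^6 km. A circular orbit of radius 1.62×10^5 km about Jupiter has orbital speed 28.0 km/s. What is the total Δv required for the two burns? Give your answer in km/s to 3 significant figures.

From the circular-orbit relation v² = μ/r at r = 1.62×10^5 km: μ = v²r = (28.0)² × 1.62×10^5 = 1.27008×10^8 km³/s².
The Hohmann ellipse has a_t = (r₁ + r₂)/2 = 7.260×10^5 km.
Circular speed at r₁: v₁ = √(μ/r₁) = √(1.27008×10^8/1.620×10^5) = 28.000 km/s.
Transfer-orbit speed at r₁ (vis-viva): v_p = √[μ(2/r₁ − 1/a_t)] = 37.324 km/s.
First burn Δv₁ = |v_p − v₁| = 9.324 km/s.
Circular speed at r₂: v₂ = √(μ/r₂) = 9.922 km/s.
Transfer-orbit speed at r₂: v_a = √[μ(2/r₂ − 1/a_t)] = 4.687 km/s.
Second burn Δv₂ = |v₂ − v_a| = 5.235 km/s.
Total Δv = Δv₁ + Δv₂ = 14.56 km/s.

Δv = 14.6 km/s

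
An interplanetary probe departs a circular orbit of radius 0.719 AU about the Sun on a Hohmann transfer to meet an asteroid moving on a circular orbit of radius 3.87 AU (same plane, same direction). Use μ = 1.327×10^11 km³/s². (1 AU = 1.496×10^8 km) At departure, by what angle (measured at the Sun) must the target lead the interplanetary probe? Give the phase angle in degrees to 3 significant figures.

φ = 97.8°

In km: r₁ = 0.719 × 1.496×10^8 = 1.075624×10^8 km; r₂ = 3.87 × 1.496×10^8 = 5.78952×10^8 km.
Semi-major axis of the transfer orbit: a_t = (1.075624×10^8 + 5.78952×10^8)/2 = 3.432572×10^8 km.
The half-period of the transfer ellipse is t = π√(a_t³/μ) = 5.4846×10^7 s.
The target's mean motion on its circular orbit is ω₂ = √(μ/r₂³) = 2.6150×10^-8 rad/s.
Angle swept by the target during transfer: ω₂·t = 1.4342 rad = 82.17°.
Arrival is 180° from departure on the ellipse, so φ = 180° − 82.17° = 97.8°.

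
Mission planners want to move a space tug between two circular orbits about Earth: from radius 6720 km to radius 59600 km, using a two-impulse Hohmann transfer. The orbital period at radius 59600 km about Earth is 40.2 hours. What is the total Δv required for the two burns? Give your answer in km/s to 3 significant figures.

Δv = 4.05 km/s

From Kepler's third law T² = 4π²r³/μ at r = 59600 km, T = 40.2 hours = 40.2 × 3600 s = 1.4472×10^5 s: μ = 4π²r³/T² = 3.99063×10^5 km³/s².
Semi-major axis of the transfer orbit: a_t = (6720 + 59600)/2 = 33160 km.
Circular speed at r₁: v₁ = √(μ/r₁) = √(3.99063×10^5/6720) = 7.7061 km/s.
Transfer-orbit speed at r₁ (vis-viva equation): v_p = √[μ(2/r₁ − 1/a_t)] = 10.331 km/s.
First burn Δv₁ = |v_p − v₁| = 2.625 km/s.
Circular speed at r₂: v₂ = √(μ/r₂) = 2.588 km/s.
Transfer-orbit speed at r₂: v_a = √[μ(2/r₂ − 1/a_t)] = 1.165 km/s.
Second burn Δv₂ = |v₂ − v_a| = 1.423 km/s.
Total Δv = Δv₁ + Δv₂ = 4.048 km/s.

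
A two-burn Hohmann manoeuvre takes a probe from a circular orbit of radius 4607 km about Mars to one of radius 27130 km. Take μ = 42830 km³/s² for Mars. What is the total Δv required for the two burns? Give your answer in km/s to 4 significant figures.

Semi-major axis of the transfer orbit: a_t = (4607 + 27130)/2 = 15868.5 km.
At r₁ the circular-orbit speed is v₁ = √(μ/r₁) = 3.0491 km/s.
Transfer-orbit speed at r₁ (v² = μ(2/r − 1/a)): v_p = √[μ(2/r₁ − 1/a_t)] = 3.9868 km/s.
First burn Δv₁ = |v_p − v₁| = 0.9377 km/s.
Circular speed at r₂: v₂ = √(μ/r₂) = 1.2565 km/s.
Transfer-orbit speed at r₂: v_a = √[μ(2/r₂ − 1/a_t)] = 0.67700 km/s.
Second burn Δv₂ = |v₂ − v_a| = 0.5795 km/s.
Δv = Δv₁ + Δv₂ = 0.9377 + 0.5795 = 1.517 km/s.

Δv = 1.517 km/s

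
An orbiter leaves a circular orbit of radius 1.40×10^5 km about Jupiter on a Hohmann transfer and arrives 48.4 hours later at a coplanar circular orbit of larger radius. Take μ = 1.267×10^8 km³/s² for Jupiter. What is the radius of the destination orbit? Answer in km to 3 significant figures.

r₂ = 1.32×10^6 km

Transfer time t = 48.4 hours = 1.7424×10^5 s, and t = π√(a_t³/μ).
So a_t = (μ t²/π²)^(1/3) = (1.267×10^8 × (1.7424×10^5)² / π²)^(1/3) = 7.3045×10^5 km.
Since a_t = (r₁ + r₂)/2, r₂ = 2a_t − r₁ = 2×7.3045×10^5 − 1.400×10^5 = 1.3209×10^6 km.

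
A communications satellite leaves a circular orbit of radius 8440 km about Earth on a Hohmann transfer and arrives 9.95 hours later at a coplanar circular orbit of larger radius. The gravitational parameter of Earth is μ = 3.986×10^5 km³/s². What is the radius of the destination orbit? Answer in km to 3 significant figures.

Transfer time t = 9.95 hours = 35820 s, and t = π√(a_t³/μ).
So a_t = (μ t²/π²)^(1/3) = (3.986×10^5 × (35820)² / π²)^(1/3) = 37282 km.
Since a_t = (r₁ + r₂)/2, r₂ = 2a_t − r₁ = 2×37282 − 8440 = 66124 km.

r₂ = 66100 km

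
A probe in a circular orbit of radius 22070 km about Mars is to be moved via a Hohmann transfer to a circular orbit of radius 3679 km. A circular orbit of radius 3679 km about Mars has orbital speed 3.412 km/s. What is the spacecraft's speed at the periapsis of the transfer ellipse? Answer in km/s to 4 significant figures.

v = 4.467 km/s

From the circular-orbit relation v² = μ/r at r = 3679 km: μ = v²r = (3.412)² × 3679 = 42830.0 km³/s².
The Hohmann ellipse has a_t = (r₁ + r₂)/2 = 12874.5 km.
The periapsis of the transfer ellipse is at r = 3679 km.
Vis-viva: v = √[μ(2/r − 1/a_t)] = √[42830.0 × (2/3679 − 1/12874.5)] = 4.467 km/s.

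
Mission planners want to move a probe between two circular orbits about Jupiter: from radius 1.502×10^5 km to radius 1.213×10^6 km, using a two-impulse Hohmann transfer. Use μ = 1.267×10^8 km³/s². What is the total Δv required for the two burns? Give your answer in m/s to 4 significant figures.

Semi-major axis of the transfer orbit: a_t = (1.502×10^5 + 1.213×10^6)/2 = 6.816×10^5 km.
At r₁ the circular-orbit speed is v₁ = √(μ/r₁) = 29.044 km/s.
Transfer-orbit speed at r₁ (v² = μ(2/r − 1/a)): v_p = √[μ(2/r₁ − 1/a_t)] = 38.745 km/s.
First burn Δv₁ = |v_p − v₁| = 9.701 km/s.
Circular speed at r₂: v₂ = √(μ/r₂) = 10.2202 km/s.
Transfer-orbit speed at r₂: v_a = √[μ(2/r₂ − 1/a_t)] = 4.79764 km/s.
Second burn Δv₂ = |v₂ − v_a| = 5.423 km/s.
Total Δv = Δv₁ + Δv₂ = 15.12 km/s.

Δv = 15120 m/s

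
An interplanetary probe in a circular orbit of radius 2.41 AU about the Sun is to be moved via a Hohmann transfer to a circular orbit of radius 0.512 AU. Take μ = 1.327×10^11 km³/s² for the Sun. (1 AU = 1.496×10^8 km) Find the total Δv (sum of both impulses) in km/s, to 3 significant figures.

Δv = 19.7 km/s

In km: r₁ = 2.41 × 1.496×10^8 = 3.60536×10^8 km; r₂ = 0.512 × 1.496×10^8 = 7.65952×10^7 km.
The Hohmann ellipse has a_t = (r₁ + r₂)/2 = 2.185656×10^8 km.
At r₁ the circular-orbit speed is v₁ = √(μ/r₁) = 19.1850 km/s.
Transfer-orbit speed at r₁ (vis-viva): v_a = √[μ(2/r₁ − 1/a_t)] = 11.3572 km/s.
First burn Δv₁ = |v_a − v₁| = 7.8278 km/s.
At r₂, v₂ = √(μ/r₂) = 41.623 km/s.
Transfer-orbit speed at r₂: v_p = √[μ(2/r₂ − 1/a_t)] = 53.459 km/s.
Second burn Δv₂ = |v₂ − v_p| = 11.836 km/s.
Total Δv = Δv₁ + Δv₂ = 19.66 km/s.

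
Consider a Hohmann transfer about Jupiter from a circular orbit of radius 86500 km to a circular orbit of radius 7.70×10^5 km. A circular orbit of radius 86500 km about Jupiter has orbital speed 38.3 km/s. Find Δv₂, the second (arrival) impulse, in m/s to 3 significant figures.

From the circular-orbit relation v² = μ/r at r = 86500 km: μ = v²r = (38.3)² × 86500 = 1.26886×10^8 km³/s².
The Hohmann ellipse has a_t = (r₁ + r₂)/2 = 4.2825×10^5 km.
On the circular orbit at r = 7.700×10^5 km, v_c = √(μ/r) = 12.837 km/s.
Vis-viva on the transfer ellipse at r = 7.700×10^5 km gives v_t = √[μ(2/r − 1/a_t)] = 5.7693 km/s.
Δv₂ = |v_t − v_c| = |5.7693 − 12.837| = 7.068 km/s.

Δv₂ = 7070 m/s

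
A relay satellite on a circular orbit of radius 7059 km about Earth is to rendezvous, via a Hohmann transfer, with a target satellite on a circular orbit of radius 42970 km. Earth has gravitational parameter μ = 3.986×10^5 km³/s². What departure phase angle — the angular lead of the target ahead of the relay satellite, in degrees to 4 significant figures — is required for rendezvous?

φ = 100.1°

Transfer-ellipse semi-major axis a_t = (r₁ + r₂)/2 = (7059 + 42970)/2 = 25014.5 km.
The half-period of the transfer ellipse is t = π√(a_t³/μ) = 19686.5 s.
Target angular speed ω₂ = √(μ/r₂³) = 7.08795×10^-5 rad/s.
Angle swept by the target during transfer: ω₂·t = 1.39537 rad = 79.949°.
The relay satellite traverses 180° on the transfer ellipse, so the target must lead by 180° − 79.949° = 100.1°.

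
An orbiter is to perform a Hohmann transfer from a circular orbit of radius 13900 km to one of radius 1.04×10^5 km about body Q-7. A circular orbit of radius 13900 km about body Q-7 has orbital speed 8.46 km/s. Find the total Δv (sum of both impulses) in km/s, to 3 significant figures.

Δv = 4.37 km/s

From the circular-orbit relation v² = μ/r at r = 13900 km: μ = v²r = (8.46)² × 13900 = 9.94845×10^5 km³/s².
Transfer-ellipse semi-major axis a_t = (r₁ + r₂)/2 = (13900 + 1.040×10^5)/2 = 58950 km.
Circular speed at r₁: v₁ = √(μ/r₁) = √(9.94845×10^5/13900) = 8.4600 km/s.
Transfer-orbit speed at r₁ (vis-viva): v_p = √[μ(2/r₁ − 1/a_t)] = 11.237 km/s.
First burn Δv₁ = |v_p − v₁| = 2.777 km/s.
Circular speed at r₂: v₂ = √(μ/r₂) = 3.093 km/s.
Transfer-orbit speed at r₂: v_a = √[μ(2/r₂ − 1/a_t)] = 1.502 km/s.
Second burn Δv₂ = |v₂ − v_a| = 1.591 km/s.
Total Δv = Δv₁ + Δv₂ = 4.368 km/s.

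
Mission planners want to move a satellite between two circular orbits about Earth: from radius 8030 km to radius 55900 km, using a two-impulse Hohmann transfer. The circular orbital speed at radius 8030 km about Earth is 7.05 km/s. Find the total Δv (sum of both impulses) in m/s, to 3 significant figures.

Δv = 3610 m/s

From the circular-orbit relation v² = μ/r at r = 8030 km: μ = v²r = (7.05)² × 8030 = 3.99111×10^5 km³/s².
Transfer-ellipse semi-major axis a_t = (r₁ + r₂)/2 = (8030 + 55900)/2 = 31965 km.
At r₁ the circular-orbit speed is v₁ = √(μ/r₁) = 7.050 km/s.
Transfer-orbit speed at r₁ (v² = μ(2/r − 1/a)): v_p = √[μ(2/r₁ − 1/a_t)] = 9.323 km/s.
First burn Δv₁ = |v_p − v₁| = 2.273 km/s.
At r₂, v₂ = √(μ/r₂) = 2.672 km/s.
Transfer-orbit speed at r₂: v_a = √[μ(2/r₂ − 1/a_t)] = 1.339 km/s.
Second burn Δv₂ = |v₂ − v_a| = 1.333 km/s.
Δv = Δv₁ + Δv₂ = 2.273 + 1.333 = 3.606 km/s.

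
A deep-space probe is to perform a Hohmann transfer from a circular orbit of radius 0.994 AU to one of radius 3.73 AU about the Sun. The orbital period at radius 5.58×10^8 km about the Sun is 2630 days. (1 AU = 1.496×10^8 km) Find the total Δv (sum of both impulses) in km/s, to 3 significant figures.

Δv = 13.1 km/s

From Kepler's third law T² = 4π²r³/μ at r = 5.58×10^8 km, T = 2630 days = 2630 × 86400 s = 2.27232×10^8 s: μ = 4π²r³/T² = 1.32838×10^11 km³/s².
In km: r₁ = 0.994 × 1.496×10^8 = 1.487024×10^8 km; r₂ = 3.73 × 1.496×10^8 = 5.58008×10^8 km.
The Hohmann ellipse has a_t = (r₁ + r₂)/2 = 3.533552×10^8 km.
Circular speed at r₁: v₁ = √(μ/r₁) = √(1.32838×10^11/1.487024×10^8) = 29.888 km/s.
Transfer-orbit speed at r₁ (vis-viva): v_p = √[μ(2/r₁ − 1/a_t)] = 37.559 km/s.
First burn Δv₁ = |v_p − v₁| = 7.671 km/s.
At r₂, v₂ = √(μ/r₂) = 15.43 km/s.
Transfer-orbit speed at r₂: v_a = √[μ(2/r₂ − 1/a_t)] = 10.01 km/s.
Second burn Δv₂ = |v₂ − v_a| = 5.420 km/s.
Total Δv = Δv₁ + Δv₂ = 13.09 km/s.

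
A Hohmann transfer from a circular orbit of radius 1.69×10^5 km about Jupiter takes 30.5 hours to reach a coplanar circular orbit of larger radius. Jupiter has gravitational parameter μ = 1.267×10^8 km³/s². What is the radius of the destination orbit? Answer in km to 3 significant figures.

Transfer time t = 30.5 hours = 1.098×10^5 s, and t = π√(a_t³/μ).
So a_t = (μ t²/π²)^(1/3) = (1.267×10^8 × (1.098×10^5)² / π²)^(1/3) = 5.3690×10^5 km.
Since a_t = (r₁ + r₂)/2, r₂ = 2a_t − r₁ = 2×5.3690×10^5 − 1.690×10^5 = 9.048×10^5 km.

r₂ = 9.05×10^5 km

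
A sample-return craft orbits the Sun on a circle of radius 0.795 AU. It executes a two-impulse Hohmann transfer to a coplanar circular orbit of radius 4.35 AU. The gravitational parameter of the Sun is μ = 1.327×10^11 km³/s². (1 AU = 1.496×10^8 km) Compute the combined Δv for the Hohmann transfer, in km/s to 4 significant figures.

In km: r₁ = 0.795 × 1.496×10^8 = 1.18932×10^8 km; r₂ = 4.35 × 1.496×10^8 = 6.5076×10^8 km.
Transfer-ellipse semi-major axis a_t = (r₁ + r₂)/2 = (1.18932×10^8 + 6.5076×10^8)/2 = 3.84846×10^8 km.
Circular speed at r₁: v₁ = √(μ/r₁) = √(1.327×10^11/1.18932×10^8) = 33.403 km/s.
Transfer-orbit speed at r₁ (v² = μ(2/r − 1/a)): v_p = √[μ(2/r₁ − 1/a_t)] = 43.436 km/s.
First burn Δv₁ = |v_p − v₁| = 10.03 km/s.
Circular speed at r₂: v₂ = √(μ/r₂) = 14.28 km/s.
Transfer-orbit speed at r₂: v_a = √[μ(2/r₂ − 1/a_t)] = 7.938 km/s.
Second burn Δv₂ = |v₂ − v_a| = 6.342 km/s.
Δv = Δv₁ + Δv₂ = 10.03 + 6.342 = 16.37 km/s.

Δv = 16.37 km/s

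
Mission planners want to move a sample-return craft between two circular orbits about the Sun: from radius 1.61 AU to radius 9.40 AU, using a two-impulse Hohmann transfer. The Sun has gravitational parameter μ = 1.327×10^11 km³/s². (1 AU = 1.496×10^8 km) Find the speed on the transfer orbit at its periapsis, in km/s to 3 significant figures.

In km: r₁ = 1.61 × 1.496×10^8 = 2.40856×10^8 km; r₂ = 9.40 × 1.496×10^8 = 1.40624×10^9 km.
Semi-major axis of the transfer orbit: a_t = (2.40856×10^8 + 1.40624×10^9)/2 = 8.23548×10^8 km.
The periapsis of the transfer ellipse is at r = 2.40856×10^8 km.
From the vis-viva equation, v = √[μ(2/r − 1/a_t)] = 30.67 km/s.

v = 30.7 km/s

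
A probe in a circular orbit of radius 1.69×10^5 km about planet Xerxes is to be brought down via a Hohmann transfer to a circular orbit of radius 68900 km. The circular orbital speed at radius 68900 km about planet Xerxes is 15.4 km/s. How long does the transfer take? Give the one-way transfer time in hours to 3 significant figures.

From the circular-orbit relation v² = μ/r at r = 68900 km: μ = v²r = (15.4)² × 68900 = 1.63403×10^7 km³/s².
The Hohmann ellipse has a_t = (r₁ + r₂)/2 = 1.1895×10^5 km.
Half the transfer-orbit period gives t = π√(a_t³/μ) = 31880 s.
Converting: 31880 s ÷ 3600 s/hour = 8.86 hours.

t = 8.86 hours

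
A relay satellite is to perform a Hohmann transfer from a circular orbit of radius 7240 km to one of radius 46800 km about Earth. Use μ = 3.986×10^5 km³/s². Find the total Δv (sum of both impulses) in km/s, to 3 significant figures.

Δv = 3.75 km/s

Semi-major axis of the transfer orbit: a_t = (7240 + 46800)/2 = 27020 km.
Circular speed at r₁: v₁ = √(μ/r₁) = √(3.986×10^5/7240) = 7.420 km/s.
On the transfer ellipse at r₁, v² = μ(2/r − 1/a) gives v_p = √[μ(2/r₁ − 1/a_t)] = 9.765 km/s.
First burn Δv₁ = |v_p − v₁| = 2.345 km/s.
Circular speed at r₂: v₂ = √(μ/r₂) = 2.9184 km/s.
Transfer-orbit speed at r₂: v_a = √[μ(2/r₂ − 1/a_t)] = 1.5107 km/s.
Second burn Δv₂ = |v₂ − v_a| = 1.408 km/s.
Total Δv = Δv₁ + Δv₂ = 3.753 km/s.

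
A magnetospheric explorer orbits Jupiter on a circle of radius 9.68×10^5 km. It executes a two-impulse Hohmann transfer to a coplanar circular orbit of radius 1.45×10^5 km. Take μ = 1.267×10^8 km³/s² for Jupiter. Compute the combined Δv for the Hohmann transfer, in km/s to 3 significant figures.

Δv = 15.0 km/s

The Hohmann ellipse has a_t = (r₁ + r₂)/2 = 5.565×10^5 km.
Circular speed at r₁: v₁ = √(μ/r₁) = √(1.267×10^8/9.680×10^5) = 11.441 km/s.
On the transfer ellipse at r₁, vis-viva gives v_a = √[μ(2/r₁ − 1/a_t)] = 5.8399 km/s.
First burn Δv₁ = |v_a − v₁| = 5.601 km/s.
At r₂, v₂ = √(μ/r₂) = 29.560 km/s.
Transfer-orbit speed at r₂: v_p = √[μ(2/r₂ − 1/a_t)] = 38.986 km/s.
Second burn Δv₂ = |v₂ − v_p| = 9.426 km/s.
Δv = Δv₁ + Δv₂ = 5.601 + 9.426 = 15.03 km/s.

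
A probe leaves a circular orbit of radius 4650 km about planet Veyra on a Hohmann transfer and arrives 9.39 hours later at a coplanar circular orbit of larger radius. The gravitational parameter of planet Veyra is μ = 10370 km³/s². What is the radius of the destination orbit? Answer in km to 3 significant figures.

r₂ = 16600 km

Transfer time t = 9.39 hours = 33804 s, and t = π√(a_t³/μ).
So a_t = (μ t²/π²)^(1/3) = (10370 × (33804)² / π²)^(1/3) = 10628 km.
Since a_t = (r₁ + r₂)/2, r₂ = 2a_t − r₁ = 2×10628 − 4650 = 16606 km.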